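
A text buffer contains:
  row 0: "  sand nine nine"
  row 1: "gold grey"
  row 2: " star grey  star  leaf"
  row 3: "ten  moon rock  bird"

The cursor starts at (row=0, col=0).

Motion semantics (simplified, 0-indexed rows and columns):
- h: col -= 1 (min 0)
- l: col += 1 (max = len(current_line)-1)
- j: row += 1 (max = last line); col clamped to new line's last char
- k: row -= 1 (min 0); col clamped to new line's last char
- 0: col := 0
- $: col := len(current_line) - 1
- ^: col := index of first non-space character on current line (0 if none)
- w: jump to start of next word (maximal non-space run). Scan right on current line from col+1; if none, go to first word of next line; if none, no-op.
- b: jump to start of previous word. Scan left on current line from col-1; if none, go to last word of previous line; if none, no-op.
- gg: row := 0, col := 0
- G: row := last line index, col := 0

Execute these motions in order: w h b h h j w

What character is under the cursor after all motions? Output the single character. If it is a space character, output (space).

Answer: g

Derivation:
After 1 (w): row=0 col=2 char='s'
After 2 (h): row=0 col=1 char='_'
After 3 (b): row=0 col=1 char='_'
After 4 (h): row=0 col=0 char='_'
After 5 (h): row=0 col=0 char='_'
After 6 (j): row=1 col=0 char='g'
After 7 (w): row=1 col=5 char='g'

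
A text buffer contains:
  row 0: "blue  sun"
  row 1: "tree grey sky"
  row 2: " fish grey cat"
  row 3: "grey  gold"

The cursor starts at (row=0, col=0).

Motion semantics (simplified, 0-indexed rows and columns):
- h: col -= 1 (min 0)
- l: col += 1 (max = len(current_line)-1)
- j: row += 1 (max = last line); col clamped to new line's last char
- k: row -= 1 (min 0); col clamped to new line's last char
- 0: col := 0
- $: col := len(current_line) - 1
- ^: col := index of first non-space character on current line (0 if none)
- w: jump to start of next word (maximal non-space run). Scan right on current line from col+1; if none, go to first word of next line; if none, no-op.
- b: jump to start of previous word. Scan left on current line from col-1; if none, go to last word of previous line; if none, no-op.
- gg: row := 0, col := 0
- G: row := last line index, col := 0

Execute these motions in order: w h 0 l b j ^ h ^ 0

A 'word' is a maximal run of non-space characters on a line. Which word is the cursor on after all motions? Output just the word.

After 1 (w): row=0 col=6 char='s'
After 2 (h): row=0 col=5 char='_'
After 3 (0): row=0 col=0 char='b'
After 4 (l): row=0 col=1 char='l'
After 5 (b): row=0 col=0 char='b'
After 6 (j): row=1 col=0 char='t'
After 7 (^): row=1 col=0 char='t'
After 8 (h): row=1 col=0 char='t'
After 9 (^): row=1 col=0 char='t'
After 10 (0): row=1 col=0 char='t'

Answer: tree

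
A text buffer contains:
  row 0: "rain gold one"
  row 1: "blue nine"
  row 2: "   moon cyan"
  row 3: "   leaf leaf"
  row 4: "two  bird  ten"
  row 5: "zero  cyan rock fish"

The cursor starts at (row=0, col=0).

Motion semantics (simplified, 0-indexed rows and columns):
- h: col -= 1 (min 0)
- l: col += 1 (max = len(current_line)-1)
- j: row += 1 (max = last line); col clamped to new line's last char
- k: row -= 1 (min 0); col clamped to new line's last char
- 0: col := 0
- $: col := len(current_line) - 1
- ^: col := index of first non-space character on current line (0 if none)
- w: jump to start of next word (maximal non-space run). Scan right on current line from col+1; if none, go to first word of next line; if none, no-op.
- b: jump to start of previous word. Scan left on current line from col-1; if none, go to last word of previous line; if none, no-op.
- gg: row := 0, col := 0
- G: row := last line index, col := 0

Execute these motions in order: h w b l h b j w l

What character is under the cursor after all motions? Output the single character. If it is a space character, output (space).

After 1 (h): row=0 col=0 char='r'
After 2 (w): row=0 col=5 char='g'
After 3 (b): row=0 col=0 char='r'
After 4 (l): row=0 col=1 char='a'
After 5 (h): row=0 col=0 char='r'
After 6 (b): row=0 col=0 char='r'
After 7 (j): row=1 col=0 char='b'
After 8 (w): row=1 col=5 char='n'
After 9 (l): row=1 col=6 char='i'

Answer: i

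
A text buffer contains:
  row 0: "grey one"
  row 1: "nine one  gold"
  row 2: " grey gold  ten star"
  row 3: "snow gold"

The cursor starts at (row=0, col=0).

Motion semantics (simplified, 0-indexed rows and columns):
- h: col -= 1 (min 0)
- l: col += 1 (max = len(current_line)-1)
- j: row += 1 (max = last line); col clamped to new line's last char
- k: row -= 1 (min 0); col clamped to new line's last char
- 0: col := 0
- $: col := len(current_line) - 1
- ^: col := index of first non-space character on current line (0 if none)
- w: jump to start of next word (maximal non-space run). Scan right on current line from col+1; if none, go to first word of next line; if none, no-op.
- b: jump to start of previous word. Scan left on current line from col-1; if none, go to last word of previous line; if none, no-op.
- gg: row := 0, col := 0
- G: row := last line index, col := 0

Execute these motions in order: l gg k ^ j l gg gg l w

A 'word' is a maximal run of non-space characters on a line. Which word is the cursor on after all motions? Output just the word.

After 1 (l): row=0 col=1 char='r'
After 2 (gg): row=0 col=0 char='g'
After 3 (k): row=0 col=0 char='g'
After 4 (^): row=0 col=0 char='g'
After 5 (j): row=1 col=0 char='n'
After 6 (l): row=1 col=1 char='i'
After 7 (gg): row=0 col=0 char='g'
After 8 (gg): row=0 col=0 char='g'
After 9 (l): row=0 col=1 char='r'
After 10 (w): row=0 col=5 char='o'

Answer: one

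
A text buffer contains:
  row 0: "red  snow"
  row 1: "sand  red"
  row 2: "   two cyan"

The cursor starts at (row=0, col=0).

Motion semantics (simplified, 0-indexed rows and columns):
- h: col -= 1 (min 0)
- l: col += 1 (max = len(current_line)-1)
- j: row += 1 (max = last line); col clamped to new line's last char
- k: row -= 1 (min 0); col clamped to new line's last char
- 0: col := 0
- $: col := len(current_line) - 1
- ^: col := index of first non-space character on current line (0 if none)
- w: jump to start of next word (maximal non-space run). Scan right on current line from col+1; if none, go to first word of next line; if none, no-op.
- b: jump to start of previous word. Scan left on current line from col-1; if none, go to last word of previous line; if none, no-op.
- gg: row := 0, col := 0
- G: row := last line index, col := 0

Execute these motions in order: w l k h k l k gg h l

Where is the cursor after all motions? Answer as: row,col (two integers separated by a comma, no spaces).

After 1 (w): row=0 col=5 char='s'
After 2 (l): row=0 col=6 char='n'
After 3 (k): row=0 col=6 char='n'
After 4 (h): row=0 col=5 char='s'
After 5 (k): row=0 col=5 char='s'
After 6 (l): row=0 col=6 char='n'
After 7 (k): row=0 col=6 char='n'
After 8 (gg): row=0 col=0 char='r'
After 9 (h): row=0 col=0 char='r'
After 10 (l): row=0 col=1 char='e'

Answer: 0,1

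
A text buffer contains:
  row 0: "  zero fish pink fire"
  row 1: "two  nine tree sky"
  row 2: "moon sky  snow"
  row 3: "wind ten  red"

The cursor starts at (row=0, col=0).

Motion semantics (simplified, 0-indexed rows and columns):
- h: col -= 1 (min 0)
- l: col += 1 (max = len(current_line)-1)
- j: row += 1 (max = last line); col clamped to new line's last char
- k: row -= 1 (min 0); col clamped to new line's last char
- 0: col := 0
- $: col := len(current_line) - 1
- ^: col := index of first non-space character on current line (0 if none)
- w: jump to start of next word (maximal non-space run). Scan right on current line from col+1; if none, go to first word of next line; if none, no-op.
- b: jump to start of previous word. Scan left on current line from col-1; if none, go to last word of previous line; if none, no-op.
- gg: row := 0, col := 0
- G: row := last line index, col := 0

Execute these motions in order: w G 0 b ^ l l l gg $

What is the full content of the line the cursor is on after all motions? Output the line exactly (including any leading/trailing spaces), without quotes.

Answer:   zero fish pink fire

Derivation:
After 1 (w): row=0 col=2 char='z'
After 2 (G): row=3 col=0 char='w'
After 3 (0): row=3 col=0 char='w'
After 4 (b): row=2 col=10 char='s'
After 5 (^): row=2 col=0 char='m'
After 6 (l): row=2 col=1 char='o'
After 7 (l): row=2 col=2 char='o'
After 8 (l): row=2 col=3 char='n'
After 9 (gg): row=0 col=0 char='_'
After 10 ($): row=0 col=20 char='e'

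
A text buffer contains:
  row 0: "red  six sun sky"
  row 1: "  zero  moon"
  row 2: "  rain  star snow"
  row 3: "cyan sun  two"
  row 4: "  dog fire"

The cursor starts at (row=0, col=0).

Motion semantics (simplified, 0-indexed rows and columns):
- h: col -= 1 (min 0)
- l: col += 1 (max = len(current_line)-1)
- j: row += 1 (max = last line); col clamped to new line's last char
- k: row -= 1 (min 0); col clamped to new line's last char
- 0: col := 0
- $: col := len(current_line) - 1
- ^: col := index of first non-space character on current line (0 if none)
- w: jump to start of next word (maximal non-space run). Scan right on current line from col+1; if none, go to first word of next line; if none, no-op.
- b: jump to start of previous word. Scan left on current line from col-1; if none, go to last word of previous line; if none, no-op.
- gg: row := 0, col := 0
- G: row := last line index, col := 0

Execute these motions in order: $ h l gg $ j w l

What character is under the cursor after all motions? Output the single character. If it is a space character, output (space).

Answer: a

Derivation:
After 1 ($): row=0 col=15 char='y'
After 2 (h): row=0 col=14 char='k'
After 3 (l): row=0 col=15 char='y'
After 4 (gg): row=0 col=0 char='r'
After 5 ($): row=0 col=15 char='y'
After 6 (j): row=1 col=11 char='n'
After 7 (w): row=2 col=2 char='r'
After 8 (l): row=2 col=3 char='a'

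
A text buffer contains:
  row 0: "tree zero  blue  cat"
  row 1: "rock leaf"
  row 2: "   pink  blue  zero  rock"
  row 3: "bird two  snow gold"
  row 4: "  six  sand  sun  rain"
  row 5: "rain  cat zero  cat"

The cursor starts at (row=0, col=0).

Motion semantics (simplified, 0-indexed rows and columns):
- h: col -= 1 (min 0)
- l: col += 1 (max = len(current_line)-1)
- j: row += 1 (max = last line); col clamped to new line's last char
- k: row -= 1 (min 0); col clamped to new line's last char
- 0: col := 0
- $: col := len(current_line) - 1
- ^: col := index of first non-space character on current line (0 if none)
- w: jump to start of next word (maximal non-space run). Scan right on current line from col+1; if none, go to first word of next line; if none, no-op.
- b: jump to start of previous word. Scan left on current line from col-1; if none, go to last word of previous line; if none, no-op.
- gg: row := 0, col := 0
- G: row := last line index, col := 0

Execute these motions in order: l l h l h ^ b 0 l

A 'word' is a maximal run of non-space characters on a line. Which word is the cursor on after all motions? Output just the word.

Answer: tree

Derivation:
After 1 (l): row=0 col=1 char='r'
After 2 (l): row=0 col=2 char='e'
After 3 (h): row=0 col=1 char='r'
After 4 (l): row=0 col=2 char='e'
After 5 (h): row=0 col=1 char='r'
After 6 (^): row=0 col=0 char='t'
After 7 (b): row=0 col=0 char='t'
After 8 (0): row=0 col=0 char='t'
After 9 (l): row=0 col=1 char='r'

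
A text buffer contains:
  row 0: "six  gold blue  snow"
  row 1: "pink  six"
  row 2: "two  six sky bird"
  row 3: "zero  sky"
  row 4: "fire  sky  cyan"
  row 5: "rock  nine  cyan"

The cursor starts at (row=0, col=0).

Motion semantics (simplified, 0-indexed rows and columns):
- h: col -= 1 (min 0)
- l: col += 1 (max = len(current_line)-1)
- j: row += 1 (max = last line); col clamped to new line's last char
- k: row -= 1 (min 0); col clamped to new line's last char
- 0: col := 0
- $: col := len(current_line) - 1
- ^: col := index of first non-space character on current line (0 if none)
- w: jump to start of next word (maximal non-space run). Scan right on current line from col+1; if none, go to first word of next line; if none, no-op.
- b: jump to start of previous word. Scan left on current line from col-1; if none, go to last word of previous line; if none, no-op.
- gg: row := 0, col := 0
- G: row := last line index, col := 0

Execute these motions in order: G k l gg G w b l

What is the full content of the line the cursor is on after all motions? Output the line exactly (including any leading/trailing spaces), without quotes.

Answer: rock  nine  cyan

Derivation:
After 1 (G): row=5 col=0 char='r'
After 2 (k): row=4 col=0 char='f'
After 3 (l): row=4 col=1 char='i'
After 4 (gg): row=0 col=0 char='s'
After 5 (G): row=5 col=0 char='r'
After 6 (w): row=5 col=6 char='n'
After 7 (b): row=5 col=0 char='r'
After 8 (l): row=5 col=1 char='o'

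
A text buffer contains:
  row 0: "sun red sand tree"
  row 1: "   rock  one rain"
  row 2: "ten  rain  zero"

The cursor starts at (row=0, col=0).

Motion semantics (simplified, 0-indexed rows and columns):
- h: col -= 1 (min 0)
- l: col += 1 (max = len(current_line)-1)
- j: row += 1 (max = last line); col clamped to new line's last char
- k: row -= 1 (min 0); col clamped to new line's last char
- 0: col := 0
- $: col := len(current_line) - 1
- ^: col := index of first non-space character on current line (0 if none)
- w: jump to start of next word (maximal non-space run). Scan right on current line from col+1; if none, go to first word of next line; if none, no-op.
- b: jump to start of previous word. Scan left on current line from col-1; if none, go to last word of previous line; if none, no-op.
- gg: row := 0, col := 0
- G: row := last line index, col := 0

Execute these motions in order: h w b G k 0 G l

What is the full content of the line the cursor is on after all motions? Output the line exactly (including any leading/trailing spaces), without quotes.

Answer: ten  rain  zero

Derivation:
After 1 (h): row=0 col=0 char='s'
After 2 (w): row=0 col=4 char='r'
After 3 (b): row=0 col=0 char='s'
After 4 (G): row=2 col=0 char='t'
After 5 (k): row=1 col=0 char='_'
After 6 (0): row=1 col=0 char='_'
After 7 (G): row=2 col=0 char='t'
After 8 (l): row=2 col=1 char='e'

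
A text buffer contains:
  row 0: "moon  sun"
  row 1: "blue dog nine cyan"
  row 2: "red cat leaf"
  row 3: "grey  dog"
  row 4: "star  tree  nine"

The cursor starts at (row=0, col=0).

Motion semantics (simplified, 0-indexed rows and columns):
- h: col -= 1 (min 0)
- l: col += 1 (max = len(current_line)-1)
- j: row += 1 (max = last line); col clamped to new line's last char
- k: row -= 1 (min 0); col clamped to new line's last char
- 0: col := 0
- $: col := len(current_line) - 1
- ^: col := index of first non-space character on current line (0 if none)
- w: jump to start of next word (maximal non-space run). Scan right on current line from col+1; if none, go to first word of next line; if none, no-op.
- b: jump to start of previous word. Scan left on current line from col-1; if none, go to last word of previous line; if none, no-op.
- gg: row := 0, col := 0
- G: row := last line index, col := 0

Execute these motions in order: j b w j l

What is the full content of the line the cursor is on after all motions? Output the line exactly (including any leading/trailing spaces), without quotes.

Answer: red cat leaf

Derivation:
After 1 (j): row=1 col=0 char='b'
After 2 (b): row=0 col=6 char='s'
After 3 (w): row=1 col=0 char='b'
After 4 (j): row=2 col=0 char='r'
After 5 (l): row=2 col=1 char='e'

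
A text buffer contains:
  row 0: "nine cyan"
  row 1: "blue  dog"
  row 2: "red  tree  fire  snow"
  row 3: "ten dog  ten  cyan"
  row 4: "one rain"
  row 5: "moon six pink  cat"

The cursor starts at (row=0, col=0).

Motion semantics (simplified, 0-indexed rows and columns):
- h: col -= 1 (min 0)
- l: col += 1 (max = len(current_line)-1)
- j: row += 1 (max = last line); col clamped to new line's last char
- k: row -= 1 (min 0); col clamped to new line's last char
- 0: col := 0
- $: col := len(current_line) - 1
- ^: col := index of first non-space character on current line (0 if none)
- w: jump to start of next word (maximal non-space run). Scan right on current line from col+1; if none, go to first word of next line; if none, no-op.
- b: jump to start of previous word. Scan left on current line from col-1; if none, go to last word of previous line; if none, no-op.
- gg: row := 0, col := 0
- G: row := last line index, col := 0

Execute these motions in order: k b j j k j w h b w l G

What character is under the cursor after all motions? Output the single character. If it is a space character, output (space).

Answer: m

Derivation:
After 1 (k): row=0 col=0 char='n'
After 2 (b): row=0 col=0 char='n'
After 3 (j): row=1 col=0 char='b'
After 4 (j): row=2 col=0 char='r'
After 5 (k): row=1 col=0 char='b'
After 6 (j): row=2 col=0 char='r'
After 7 (w): row=2 col=5 char='t'
After 8 (h): row=2 col=4 char='_'
After 9 (b): row=2 col=0 char='r'
After 10 (w): row=2 col=5 char='t'
After 11 (l): row=2 col=6 char='r'
After 12 (G): row=5 col=0 char='m'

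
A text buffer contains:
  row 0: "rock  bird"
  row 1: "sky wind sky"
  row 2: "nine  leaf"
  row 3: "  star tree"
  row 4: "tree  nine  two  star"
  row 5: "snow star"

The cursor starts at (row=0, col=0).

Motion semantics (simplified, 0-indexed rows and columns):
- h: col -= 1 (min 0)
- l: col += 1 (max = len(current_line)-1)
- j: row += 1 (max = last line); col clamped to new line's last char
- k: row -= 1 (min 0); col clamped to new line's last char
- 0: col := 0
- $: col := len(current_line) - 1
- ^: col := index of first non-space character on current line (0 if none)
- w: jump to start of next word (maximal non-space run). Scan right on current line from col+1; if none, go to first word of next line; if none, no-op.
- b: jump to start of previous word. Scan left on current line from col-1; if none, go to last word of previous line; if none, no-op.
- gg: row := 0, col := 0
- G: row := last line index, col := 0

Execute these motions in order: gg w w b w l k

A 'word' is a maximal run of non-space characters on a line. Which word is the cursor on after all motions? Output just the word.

Answer: rock

Derivation:
After 1 (gg): row=0 col=0 char='r'
After 2 (w): row=0 col=6 char='b'
After 3 (w): row=1 col=0 char='s'
After 4 (b): row=0 col=6 char='b'
After 5 (w): row=1 col=0 char='s'
After 6 (l): row=1 col=1 char='k'
After 7 (k): row=0 col=1 char='o'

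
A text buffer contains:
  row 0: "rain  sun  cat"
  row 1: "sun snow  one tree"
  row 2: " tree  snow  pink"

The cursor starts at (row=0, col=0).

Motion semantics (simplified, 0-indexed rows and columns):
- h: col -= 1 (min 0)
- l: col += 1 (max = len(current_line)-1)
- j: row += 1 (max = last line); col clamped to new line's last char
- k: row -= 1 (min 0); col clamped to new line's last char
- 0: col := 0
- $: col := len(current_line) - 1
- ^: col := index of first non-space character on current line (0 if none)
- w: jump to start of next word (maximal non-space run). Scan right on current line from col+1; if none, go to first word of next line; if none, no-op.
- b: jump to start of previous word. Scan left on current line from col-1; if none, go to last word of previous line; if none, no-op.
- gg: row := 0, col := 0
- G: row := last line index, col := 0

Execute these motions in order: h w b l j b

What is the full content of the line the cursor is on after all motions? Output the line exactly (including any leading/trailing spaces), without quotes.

Answer: sun snow  one tree

Derivation:
After 1 (h): row=0 col=0 char='r'
After 2 (w): row=0 col=6 char='s'
After 3 (b): row=0 col=0 char='r'
After 4 (l): row=0 col=1 char='a'
After 5 (j): row=1 col=1 char='u'
After 6 (b): row=1 col=0 char='s'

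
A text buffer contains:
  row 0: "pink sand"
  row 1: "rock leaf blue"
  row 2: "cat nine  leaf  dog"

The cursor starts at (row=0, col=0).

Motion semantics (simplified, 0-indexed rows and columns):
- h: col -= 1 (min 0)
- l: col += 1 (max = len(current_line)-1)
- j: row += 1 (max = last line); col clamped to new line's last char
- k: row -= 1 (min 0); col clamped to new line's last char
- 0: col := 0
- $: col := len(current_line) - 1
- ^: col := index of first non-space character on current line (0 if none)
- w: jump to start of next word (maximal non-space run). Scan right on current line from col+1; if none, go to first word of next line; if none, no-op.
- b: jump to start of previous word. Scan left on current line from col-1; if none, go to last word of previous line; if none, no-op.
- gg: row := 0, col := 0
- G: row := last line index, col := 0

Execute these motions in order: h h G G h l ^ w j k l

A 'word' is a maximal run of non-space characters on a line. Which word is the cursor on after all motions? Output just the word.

Answer: leaf

Derivation:
After 1 (h): row=0 col=0 char='p'
After 2 (h): row=0 col=0 char='p'
After 3 (G): row=2 col=0 char='c'
After 4 (G): row=2 col=0 char='c'
After 5 (h): row=2 col=0 char='c'
After 6 (l): row=2 col=1 char='a'
After 7 (^): row=2 col=0 char='c'
After 8 (w): row=2 col=4 char='n'
After 9 (j): row=2 col=4 char='n'
After 10 (k): row=1 col=4 char='_'
After 11 (l): row=1 col=5 char='l'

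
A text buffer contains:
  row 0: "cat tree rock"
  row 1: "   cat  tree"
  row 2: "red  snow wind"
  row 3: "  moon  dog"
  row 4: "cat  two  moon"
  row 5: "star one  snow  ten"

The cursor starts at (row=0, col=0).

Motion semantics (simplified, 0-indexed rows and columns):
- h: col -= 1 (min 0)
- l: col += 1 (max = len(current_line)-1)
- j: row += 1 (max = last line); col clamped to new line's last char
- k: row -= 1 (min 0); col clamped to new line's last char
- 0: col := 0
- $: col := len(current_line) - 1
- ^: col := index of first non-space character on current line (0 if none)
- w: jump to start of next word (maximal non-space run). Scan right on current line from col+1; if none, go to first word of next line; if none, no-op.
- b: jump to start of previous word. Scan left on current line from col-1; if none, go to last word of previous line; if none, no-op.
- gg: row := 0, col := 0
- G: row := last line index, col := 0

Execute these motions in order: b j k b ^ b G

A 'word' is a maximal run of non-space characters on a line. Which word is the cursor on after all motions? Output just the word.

Answer: star

Derivation:
After 1 (b): row=0 col=0 char='c'
After 2 (j): row=1 col=0 char='_'
After 3 (k): row=0 col=0 char='c'
After 4 (b): row=0 col=0 char='c'
After 5 (^): row=0 col=0 char='c'
After 6 (b): row=0 col=0 char='c'
After 7 (G): row=5 col=0 char='s'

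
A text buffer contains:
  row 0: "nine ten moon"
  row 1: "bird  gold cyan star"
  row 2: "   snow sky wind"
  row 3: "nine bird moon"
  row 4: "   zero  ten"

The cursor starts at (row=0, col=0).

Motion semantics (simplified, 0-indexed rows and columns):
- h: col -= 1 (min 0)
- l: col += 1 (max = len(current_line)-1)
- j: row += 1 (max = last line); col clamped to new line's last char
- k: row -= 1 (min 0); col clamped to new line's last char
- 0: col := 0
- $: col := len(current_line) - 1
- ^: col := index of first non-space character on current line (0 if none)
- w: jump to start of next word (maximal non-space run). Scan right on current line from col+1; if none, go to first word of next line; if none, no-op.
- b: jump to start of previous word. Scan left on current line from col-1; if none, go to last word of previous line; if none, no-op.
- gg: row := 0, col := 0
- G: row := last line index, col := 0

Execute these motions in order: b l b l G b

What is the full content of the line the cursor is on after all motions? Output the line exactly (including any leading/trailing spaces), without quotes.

Answer: nine bird moon

Derivation:
After 1 (b): row=0 col=0 char='n'
After 2 (l): row=0 col=1 char='i'
After 3 (b): row=0 col=0 char='n'
After 4 (l): row=0 col=1 char='i'
After 5 (G): row=4 col=0 char='_'
After 6 (b): row=3 col=10 char='m'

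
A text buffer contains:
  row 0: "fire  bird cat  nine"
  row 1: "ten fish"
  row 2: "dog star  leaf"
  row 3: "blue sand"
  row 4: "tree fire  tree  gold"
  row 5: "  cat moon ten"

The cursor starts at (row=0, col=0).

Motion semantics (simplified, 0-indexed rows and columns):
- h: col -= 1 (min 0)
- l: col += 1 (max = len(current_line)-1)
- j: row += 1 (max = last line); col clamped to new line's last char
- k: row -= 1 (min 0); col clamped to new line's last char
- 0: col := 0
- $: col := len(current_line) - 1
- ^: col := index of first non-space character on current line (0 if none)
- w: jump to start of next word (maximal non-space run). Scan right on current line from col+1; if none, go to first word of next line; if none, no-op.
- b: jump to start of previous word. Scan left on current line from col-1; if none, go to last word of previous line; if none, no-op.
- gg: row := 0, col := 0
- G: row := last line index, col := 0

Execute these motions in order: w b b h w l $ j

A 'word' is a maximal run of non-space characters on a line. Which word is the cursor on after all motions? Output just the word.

After 1 (w): row=0 col=6 char='b'
After 2 (b): row=0 col=0 char='f'
After 3 (b): row=0 col=0 char='f'
After 4 (h): row=0 col=0 char='f'
After 5 (w): row=0 col=6 char='b'
After 6 (l): row=0 col=7 char='i'
After 7 ($): row=0 col=19 char='e'
After 8 (j): row=1 col=7 char='h'

Answer: fish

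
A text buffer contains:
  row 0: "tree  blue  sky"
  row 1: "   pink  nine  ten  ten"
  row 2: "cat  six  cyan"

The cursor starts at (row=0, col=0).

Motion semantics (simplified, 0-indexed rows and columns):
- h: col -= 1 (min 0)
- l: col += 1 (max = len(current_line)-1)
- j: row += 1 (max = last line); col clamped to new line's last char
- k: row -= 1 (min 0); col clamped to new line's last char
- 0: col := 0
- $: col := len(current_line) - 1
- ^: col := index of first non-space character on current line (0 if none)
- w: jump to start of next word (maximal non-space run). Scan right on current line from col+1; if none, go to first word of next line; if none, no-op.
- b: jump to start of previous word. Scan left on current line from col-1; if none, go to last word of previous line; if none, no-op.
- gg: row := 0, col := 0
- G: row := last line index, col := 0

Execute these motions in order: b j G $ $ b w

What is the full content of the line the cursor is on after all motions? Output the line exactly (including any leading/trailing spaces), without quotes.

After 1 (b): row=0 col=0 char='t'
After 2 (j): row=1 col=0 char='_'
After 3 (G): row=2 col=0 char='c'
After 4 ($): row=2 col=13 char='n'
After 5 ($): row=2 col=13 char='n'
After 6 (b): row=2 col=10 char='c'
After 7 (w): row=2 col=10 char='c'

Answer: cat  six  cyan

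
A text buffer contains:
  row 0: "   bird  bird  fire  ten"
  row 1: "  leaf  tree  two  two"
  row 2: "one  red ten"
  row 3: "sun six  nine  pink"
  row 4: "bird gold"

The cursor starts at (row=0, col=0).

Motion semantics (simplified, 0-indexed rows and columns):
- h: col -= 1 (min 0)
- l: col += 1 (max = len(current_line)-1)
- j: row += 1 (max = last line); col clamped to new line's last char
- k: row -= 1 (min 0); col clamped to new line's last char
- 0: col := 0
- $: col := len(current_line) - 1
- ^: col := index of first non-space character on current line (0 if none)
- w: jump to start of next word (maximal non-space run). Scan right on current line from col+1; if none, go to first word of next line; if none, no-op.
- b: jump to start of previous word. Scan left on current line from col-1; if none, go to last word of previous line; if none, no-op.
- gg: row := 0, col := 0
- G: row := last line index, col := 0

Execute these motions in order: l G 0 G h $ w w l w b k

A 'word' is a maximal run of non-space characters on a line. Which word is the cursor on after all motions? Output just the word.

After 1 (l): row=0 col=1 char='_'
After 2 (G): row=4 col=0 char='b'
After 3 (0): row=4 col=0 char='b'
After 4 (G): row=4 col=0 char='b'
After 5 (h): row=4 col=0 char='b'
After 6 ($): row=4 col=8 char='d'
After 7 (w): row=4 col=8 char='d'
After 8 (w): row=4 col=8 char='d'
After 9 (l): row=4 col=8 char='d'
After 10 (w): row=4 col=8 char='d'
After 11 (b): row=4 col=5 char='g'
After 12 (k): row=3 col=5 char='i'

Answer: six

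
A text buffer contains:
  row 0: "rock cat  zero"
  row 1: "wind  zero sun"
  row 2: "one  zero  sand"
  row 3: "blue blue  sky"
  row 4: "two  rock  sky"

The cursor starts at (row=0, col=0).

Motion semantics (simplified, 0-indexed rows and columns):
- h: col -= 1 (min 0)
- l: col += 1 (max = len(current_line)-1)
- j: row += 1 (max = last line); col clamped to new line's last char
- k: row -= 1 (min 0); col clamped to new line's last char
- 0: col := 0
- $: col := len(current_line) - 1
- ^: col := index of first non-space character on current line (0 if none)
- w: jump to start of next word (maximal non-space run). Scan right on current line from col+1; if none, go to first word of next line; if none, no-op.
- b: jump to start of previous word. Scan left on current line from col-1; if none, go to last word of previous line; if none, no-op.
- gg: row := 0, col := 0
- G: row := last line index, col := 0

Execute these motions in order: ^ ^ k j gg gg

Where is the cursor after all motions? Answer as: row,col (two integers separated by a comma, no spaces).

After 1 (^): row=0 col=0 char='r'
After 2 (^): row=0 col=0 char='r'
After 3 (k): row=0 col=0 char='r'
After 4 (j): row=1 col=0 char='w'
After 5 (gg): row=0 col=0 char='r'
After 6 (gg): row=0 col=0 char='r'

Answer: 0,0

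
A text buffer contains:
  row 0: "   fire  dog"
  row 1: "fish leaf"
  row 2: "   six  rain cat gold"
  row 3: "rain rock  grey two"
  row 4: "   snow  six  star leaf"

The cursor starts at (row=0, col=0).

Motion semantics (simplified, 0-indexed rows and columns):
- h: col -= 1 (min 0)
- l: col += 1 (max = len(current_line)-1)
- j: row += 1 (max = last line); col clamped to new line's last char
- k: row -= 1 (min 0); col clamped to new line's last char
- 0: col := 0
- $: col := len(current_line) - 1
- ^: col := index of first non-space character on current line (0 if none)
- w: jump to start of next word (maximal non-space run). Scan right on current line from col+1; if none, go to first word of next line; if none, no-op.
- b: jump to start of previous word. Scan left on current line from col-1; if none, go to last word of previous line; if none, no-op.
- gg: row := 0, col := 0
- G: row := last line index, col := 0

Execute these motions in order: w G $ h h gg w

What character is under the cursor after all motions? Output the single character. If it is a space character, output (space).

After 1 (w): row=0 col=3 char='f'
After 2 (G): row=4 col=0 char='_'
After 3 ($): row=4 col=22 char='f'
After 4 (h): row=4 col=21 char='a'
After 5 (h): row=4 col=20 char='e'
After 6 (gg): row=0 col=0 char='_'
After 7 (w): row=0 col=3 char='f'

Answer: f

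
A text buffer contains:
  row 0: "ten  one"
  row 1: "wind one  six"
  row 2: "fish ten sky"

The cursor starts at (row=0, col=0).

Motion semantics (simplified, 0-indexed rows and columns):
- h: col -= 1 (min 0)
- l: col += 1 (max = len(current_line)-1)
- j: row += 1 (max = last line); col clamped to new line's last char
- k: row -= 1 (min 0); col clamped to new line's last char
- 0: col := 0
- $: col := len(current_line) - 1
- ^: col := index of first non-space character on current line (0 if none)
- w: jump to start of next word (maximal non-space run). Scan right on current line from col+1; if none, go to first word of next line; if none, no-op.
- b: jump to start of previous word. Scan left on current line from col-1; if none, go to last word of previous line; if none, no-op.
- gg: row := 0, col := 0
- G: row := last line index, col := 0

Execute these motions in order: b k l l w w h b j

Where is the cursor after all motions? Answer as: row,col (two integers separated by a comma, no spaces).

After 1 (b): row=0 col=0 char='t'
After 2 (k): row=0 col=0 char='t'
After 3 (l): row=0 col=1 char='e'
After 4 (l): row=0 col=2 char='n'
After 5 (w): row=0 col=5 char='o'
After 6 (w): row=1 col=0 char='w'
After 7 (h): row=1 col=0 char='w'
After 8 (b): row=0 col=5 char='o'
After 9 (j): row=1 col=5 char='o'

Answer: 1,5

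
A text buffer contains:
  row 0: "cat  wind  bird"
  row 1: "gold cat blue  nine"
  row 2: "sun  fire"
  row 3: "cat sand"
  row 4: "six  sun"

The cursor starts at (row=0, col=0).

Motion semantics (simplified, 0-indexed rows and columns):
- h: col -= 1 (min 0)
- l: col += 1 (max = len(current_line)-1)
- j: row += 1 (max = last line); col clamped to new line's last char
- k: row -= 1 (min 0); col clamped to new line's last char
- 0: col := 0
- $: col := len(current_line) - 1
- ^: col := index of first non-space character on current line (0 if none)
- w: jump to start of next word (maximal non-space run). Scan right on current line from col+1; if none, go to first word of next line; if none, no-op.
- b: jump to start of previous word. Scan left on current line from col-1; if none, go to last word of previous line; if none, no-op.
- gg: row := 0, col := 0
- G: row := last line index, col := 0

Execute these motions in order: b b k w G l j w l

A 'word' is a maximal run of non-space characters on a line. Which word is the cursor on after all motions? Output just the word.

After 1 (b): row=0 col=0 char='c'
After 2 (b): row=0 col=0 char='c'
After 3 (k): row=0 col=0 char='c'
After 4 (w): row=0 col=5 char='w'
After 5 (G): row=4 col=0 char='s'
After 6 (l): row=4 col=1 char='i'
After 7 (j): row=4 col=1 char='i'
After 8 (w): row=4 col=5 char='s'
After 9 (l): row=4 col=6 char='u'

Answer: sun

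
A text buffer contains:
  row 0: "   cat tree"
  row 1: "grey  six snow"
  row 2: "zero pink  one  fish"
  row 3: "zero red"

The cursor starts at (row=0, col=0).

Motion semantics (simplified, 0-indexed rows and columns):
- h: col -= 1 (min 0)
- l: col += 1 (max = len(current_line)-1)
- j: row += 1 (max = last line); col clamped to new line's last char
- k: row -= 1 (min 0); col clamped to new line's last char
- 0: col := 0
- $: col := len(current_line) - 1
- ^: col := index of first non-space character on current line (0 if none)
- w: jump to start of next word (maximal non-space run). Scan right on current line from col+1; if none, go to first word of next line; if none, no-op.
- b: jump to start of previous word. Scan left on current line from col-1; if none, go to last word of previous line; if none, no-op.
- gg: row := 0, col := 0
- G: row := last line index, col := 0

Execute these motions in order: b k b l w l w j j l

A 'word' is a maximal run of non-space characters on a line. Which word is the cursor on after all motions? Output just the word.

After 1 (b): row=0 col=0 char='_'
After 2 (k): row=0 col=0 char='_'
After 3 (b): row=0 col=0 char='_'
After 4 (l): row=0 col=1 char='_'
After 5 (w): row=0 col=3 char='c'
After 6 (l): row=0 col=4 char='a'
After 7 (w): row=0 col=7 char='t'
After 8 (j): row=1 col=7 char='i'
After 9 (j): row=2 col=7 char='n'
After 10 (l): row=2 col=8 char='k'

Answer: pink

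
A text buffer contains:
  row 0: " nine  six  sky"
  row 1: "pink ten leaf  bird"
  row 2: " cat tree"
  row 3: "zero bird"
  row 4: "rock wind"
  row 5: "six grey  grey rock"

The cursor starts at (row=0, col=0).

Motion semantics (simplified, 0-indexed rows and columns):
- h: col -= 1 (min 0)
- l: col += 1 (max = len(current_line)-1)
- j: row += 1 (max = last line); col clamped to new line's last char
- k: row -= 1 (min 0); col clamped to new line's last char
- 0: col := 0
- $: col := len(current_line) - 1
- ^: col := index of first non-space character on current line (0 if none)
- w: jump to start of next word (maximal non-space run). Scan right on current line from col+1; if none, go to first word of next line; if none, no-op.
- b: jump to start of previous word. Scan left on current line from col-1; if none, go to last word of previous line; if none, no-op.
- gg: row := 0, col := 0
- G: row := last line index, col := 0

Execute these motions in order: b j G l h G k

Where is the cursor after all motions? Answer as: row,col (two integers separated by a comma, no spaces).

After 1 (b): row=0 col=0 char='_'
After 2 (j): row=1 col=0 char='p'
After 3 (G): row=5 col=0 char='s'
After 4 (l): row=5 col=1 char='i'
After 5 (h): row=5 col=0 char='s'
After 6 (G): row=5 col=0 char='s'
After 7 (k): row=4 col=0 char='r'

Answer: 4,0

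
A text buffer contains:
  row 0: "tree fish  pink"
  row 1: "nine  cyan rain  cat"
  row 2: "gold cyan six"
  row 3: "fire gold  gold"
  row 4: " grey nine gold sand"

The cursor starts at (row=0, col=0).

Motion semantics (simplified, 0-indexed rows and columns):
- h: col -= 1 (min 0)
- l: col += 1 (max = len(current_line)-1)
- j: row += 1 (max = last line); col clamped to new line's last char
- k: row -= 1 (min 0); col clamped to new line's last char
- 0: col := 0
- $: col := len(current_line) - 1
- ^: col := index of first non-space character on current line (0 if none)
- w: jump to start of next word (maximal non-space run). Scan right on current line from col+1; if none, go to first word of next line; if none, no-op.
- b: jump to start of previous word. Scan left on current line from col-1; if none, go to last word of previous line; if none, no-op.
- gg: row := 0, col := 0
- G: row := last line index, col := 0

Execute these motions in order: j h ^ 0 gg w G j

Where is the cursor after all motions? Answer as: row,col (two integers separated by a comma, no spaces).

After 1 (j): row=1 col=0 char='n'
After 2 (h): row=1 col=0 char='n'
After 3 (^): row=1 col=0 char='n'
After 4 (0): row=1 col=0 char='n'
After 5 (gg): row=0 col=0 char='t'
After 6 (w): row=0 col=5 char='f'
After 7 (G): row=4 col=0 char='_'
After 8 (j): row=4 col=0 char='_'

Answer: 4,0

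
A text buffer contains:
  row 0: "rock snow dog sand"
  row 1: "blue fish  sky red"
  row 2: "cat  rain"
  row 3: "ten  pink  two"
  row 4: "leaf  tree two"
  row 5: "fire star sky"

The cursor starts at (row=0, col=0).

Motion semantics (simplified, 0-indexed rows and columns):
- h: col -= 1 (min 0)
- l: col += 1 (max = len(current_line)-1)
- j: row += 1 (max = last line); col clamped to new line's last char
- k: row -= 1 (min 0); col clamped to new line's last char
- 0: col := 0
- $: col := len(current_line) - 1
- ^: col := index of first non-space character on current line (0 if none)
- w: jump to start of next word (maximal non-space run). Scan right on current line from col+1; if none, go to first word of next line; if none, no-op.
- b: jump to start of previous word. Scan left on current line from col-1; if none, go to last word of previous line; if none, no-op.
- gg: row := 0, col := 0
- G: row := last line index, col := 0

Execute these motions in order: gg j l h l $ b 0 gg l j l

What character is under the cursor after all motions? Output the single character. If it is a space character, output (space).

After 1 (gg): row=0 col=0 char='r'
After 2 (j): row=1 col=0 char='b'
After 3 (l): row=1 col=1 char='l'
After 4 (h): row=1 col=0 char='b'
After 5 (l): row=1 col=1 char='l'
After 6 ($): row=1 col=17 char='d'
After 7 (b): row=1 col=15 char='r'
After 8 (0): row=1 col=0 char='b'
After 9 (gg): row=0 col=0 char='r'
After 10 (l): row=0 col=1 char='o'
After 11 (j): row=1 col=1 char='l'
After 12 (l): row=1 col=2 char='u'

Answer: u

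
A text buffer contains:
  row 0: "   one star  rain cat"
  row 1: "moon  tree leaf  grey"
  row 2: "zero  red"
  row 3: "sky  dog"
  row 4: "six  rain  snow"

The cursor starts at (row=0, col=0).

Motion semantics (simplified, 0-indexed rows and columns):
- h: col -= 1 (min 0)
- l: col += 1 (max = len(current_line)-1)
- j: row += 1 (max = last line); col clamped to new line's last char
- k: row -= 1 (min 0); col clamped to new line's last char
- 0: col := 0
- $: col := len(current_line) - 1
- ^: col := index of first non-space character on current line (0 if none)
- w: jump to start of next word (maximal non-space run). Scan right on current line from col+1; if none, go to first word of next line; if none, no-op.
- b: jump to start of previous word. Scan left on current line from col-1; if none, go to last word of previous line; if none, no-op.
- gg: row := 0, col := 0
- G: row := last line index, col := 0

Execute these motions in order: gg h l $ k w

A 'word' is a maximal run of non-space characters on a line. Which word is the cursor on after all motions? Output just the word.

After 1 (gg): row=0 col=0 char='_'
After 2 (h): row=0 col=0 char='_'
After 3 (l): row=0 col=1 char='_'
After 4 ($): row=0 col=20 char='t'
After 5 (k): row=0 col=20 char='t'
After 6 (w): row=1 col=0 char='m'

Answer: moon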